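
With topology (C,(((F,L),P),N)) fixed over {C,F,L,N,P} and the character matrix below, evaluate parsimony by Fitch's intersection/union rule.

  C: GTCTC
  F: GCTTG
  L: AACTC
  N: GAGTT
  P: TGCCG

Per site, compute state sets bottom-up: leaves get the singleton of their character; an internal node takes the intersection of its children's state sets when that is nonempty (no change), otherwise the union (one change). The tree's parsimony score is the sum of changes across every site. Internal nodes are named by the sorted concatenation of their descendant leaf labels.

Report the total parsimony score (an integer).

11

FL@0: {G} ∪ {A} = {A,G} (union, +1)
FLP@0: {A,G} ∪ {T} = {A,G,T} (union, +1)
FLNP@0: {A,G,T} ∩ {G} = {G} (intersection, +0)
CFLNP@0: {G} ∩ {G} = {G} (intersection, +0)
FL@1: {C} ∪ {A} = {A,C} (union, +1)
FLP@1: {A,C} ∪ {G} = {A,C,G} (union, +1)
FLNP@1: {A,C,G} ∩ {A} = {A} (intersection, +0)
CFLNP@1: {T} ∪ {A} = {A,T} (union, +1)
FL@2: {T} ∪ {C} = {C,T} (union, +1)
FLP@2: {C,T} ∩ {C} = {C} (intersection, +0)
FLNP@2: {C} ∪ {G} = {C,G} (union, +1)
CFLNP@2: {C} ∩ {C,G} = {C} (intersection, +0)
FL@3: {T} ∩ {T} = {T} (intersection, +0)
FLP@3: {T} ∪ {C} = {C,T} (union, +1)
FLNP@3: {C,T} ∩ {T} = {T} (intersection, +0)
CFLNP@3: {T} ∩ {T} = {T} (intersection, +0)
FL@4: {G} ∪ {C} = {C,G} (union, +1)
FLP@4: {C,G} ∩ {G} = {G} (intersection, +0)
FLNP@4: {G} ∪ {T} = {G,T} (union, +1)
CFLNP@4: {C} ∪ {G,T} = {C,G,T} (union, +1)
per-site changes: [2, 3, 2, 1, 3]; total = 11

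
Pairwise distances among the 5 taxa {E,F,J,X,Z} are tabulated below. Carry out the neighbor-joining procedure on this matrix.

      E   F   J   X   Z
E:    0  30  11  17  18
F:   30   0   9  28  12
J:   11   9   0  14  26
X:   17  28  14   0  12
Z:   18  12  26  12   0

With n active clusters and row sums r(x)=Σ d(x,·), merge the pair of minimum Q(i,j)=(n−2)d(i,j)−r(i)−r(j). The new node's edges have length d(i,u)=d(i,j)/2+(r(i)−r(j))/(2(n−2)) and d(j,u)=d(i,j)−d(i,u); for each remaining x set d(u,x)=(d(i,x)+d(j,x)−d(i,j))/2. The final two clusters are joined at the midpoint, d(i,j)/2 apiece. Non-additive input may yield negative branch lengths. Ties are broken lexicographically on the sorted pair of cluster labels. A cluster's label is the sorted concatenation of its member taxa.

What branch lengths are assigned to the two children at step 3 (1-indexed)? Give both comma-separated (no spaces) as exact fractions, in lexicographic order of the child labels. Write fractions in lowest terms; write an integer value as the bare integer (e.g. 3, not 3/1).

5/2,25/4

iteration 1: select F,J (d=9, Q=-112); attach at lengths (23/3, 4/3); label the merged cluster FJ
  updated: d(E,FJ)=16, d(FJ,X)=33/2, d(FJ,Z)=29/2
iteration 2: select E,FJ (d=16, Q=-66); attach at lengths (9, 7); label the merged cluster EFJ
  updated: d(EFJ,X)=35/4, d(EFJ,Z)=33/4
iteration 3: select EFJ,X (d=35/4, Q=-29); attach at lengths (5/2, 25/4); label the merged cluster EFJX
  updated: d(EFJX,Z)=23/4
iteration 4: select EFJX,Z (d=23/4); attach at lengths (23/8, 23/8); label the merged cluster EFJXZ
final tree: (((E:9,(F:23/3,J:4/3):7):5/2,X:25/4):23/8,Z:23/8)
total length: 79/2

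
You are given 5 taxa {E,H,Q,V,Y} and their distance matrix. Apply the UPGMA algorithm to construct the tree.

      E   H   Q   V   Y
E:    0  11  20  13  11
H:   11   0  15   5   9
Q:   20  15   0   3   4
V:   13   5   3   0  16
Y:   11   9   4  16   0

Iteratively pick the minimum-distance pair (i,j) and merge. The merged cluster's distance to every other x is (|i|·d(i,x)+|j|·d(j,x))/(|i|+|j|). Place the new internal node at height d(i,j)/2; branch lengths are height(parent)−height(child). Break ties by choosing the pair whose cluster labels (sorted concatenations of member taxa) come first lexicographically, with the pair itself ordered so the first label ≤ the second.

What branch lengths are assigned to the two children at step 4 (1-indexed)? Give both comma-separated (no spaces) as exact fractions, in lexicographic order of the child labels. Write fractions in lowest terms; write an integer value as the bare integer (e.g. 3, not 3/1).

step 1: merge (Q,V) at d=3; branch lengths Q→3/2, V→3/2; new cluster QV
  updated: d(E,QV)=33/2, d(H,QV)=10, d(QV,Y)=10
step 2: merge (H,Y) at d=9; branch lengths H→9/2, Y→9/2; new cluster HY
  updated: d(E,HY)=11, d(HY,QV)=10
step 3: merge (HY,QV) at d=10; branch lengths HY→1/2, QV→7/2; new cluster HQVY
  updated: d(E,HQVY)=55/4
step 4: merge (E,HQVY) at d=55/4; branch lengths E→55/8, HQVY→15/8; new cluster EHQVY
final tree: (E:55/8,((H:9/2,Y:9/2):1/2,(Q:3/2,V:3/2):7/2):15/8)
total length: 99/4

55/8,15/8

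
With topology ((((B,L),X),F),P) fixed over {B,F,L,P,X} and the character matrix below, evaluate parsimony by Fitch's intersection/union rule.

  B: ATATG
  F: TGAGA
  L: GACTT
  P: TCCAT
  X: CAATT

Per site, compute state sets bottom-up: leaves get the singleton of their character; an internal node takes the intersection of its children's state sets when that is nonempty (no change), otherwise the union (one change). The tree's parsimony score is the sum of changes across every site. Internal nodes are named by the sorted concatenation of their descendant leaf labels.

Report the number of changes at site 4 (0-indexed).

2

site 0, node BL: B={A} ∪ L={G} → {A,G} (+1)
site 0, node BLX: BL={A,G} ∪ X={C} → {A,C,G} (+1)
site 0, node BFLX: BLX={A,C,G} ∪ F={T} → {A,C,G,T} (+1)
site 0, node BFLPX: BFLX={A,C,G,T} ∩ P={T} → {T} (+0)
site 1, node BL: B={T} ∪ L={A} → {A,T} (+1)
site 1, node BLX: BL={A,T} ∩ X={A} → {A} (+0)
site 1, node BFLX: BLX={A} ∪ F={G} → {A,G} (+1)
site 1, node BFLPX: BFLX={A,G} ∪ P={C} → {A,C,G} (+1)
site 2, node BL: B={A} ∪ L={C} → {A,C} (+1)
site 2, node BLX: BL={A,C} ∩ X={A} → {A} (+0)
site 2, node BFLX: BLX={A} ∩ F={A} → {A} (+0)
site 2, node BFLPX: BFLX={A} ∪ P={C} → {A,C} (+1)
site 3, node BL: B={T} ∩ L={T} → {T} (+0)
site 3, node BLX: BL={T} ∩ X={T} → {T} (+0)
site 3, node BFLX: BLX={T} ∪ F={G} → {G,T} (+1)
site 3, node BFLPX: BFLX={G,T} ∪ P={A} → {A,G,T} (+1)
site 4, node BL: B={G} ∪ L={T} → {G,T} (+1)
site 4, node BLX: BL={G,T} ∩ X={T} → {T} (+0)
site 4, node BFLX: BLX={T} ∪ F={A} → {A,T} (+1)
site 4, node BFLPX: BFLX={A,T} ∩ P={T} → {T} (+0)
per-site changes: [3, 3, 2, 2, 2]; total = 12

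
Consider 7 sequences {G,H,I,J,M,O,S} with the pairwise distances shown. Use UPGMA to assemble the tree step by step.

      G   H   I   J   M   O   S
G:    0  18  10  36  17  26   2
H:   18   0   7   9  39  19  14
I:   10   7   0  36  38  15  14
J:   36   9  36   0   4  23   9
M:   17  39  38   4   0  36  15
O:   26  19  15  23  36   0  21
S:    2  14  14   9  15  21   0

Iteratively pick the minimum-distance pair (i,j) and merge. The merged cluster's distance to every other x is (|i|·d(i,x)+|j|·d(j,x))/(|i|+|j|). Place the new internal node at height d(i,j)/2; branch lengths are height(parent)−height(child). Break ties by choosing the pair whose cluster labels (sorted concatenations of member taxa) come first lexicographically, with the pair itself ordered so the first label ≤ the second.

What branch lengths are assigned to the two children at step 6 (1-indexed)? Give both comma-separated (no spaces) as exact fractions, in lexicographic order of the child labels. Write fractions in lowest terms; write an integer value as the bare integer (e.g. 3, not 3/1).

1. join G+S (d=2) ⇒ GS; edges |G|=1, |S|=1
  updated: d(GS,H)=16, d(GS,I)=12, d(GS,J)=45/2, d(GS,M)=16, d(GS,O)=47/2
2. join J+M (d=4) ⇒ JM; edges |J|=2, |M|=2
  updated: d(GS,JM)=77/4, d(H,JM)=24, d(I,JM)=37, d(JM,O)=59/2
3. join H+I (d=7) ⇒ HI; edges |H|=7/2, |I|=7/2
  updated: d(GS,HI)=14, d(HI,JM)=61/2, d(HI,O)=17
4. join GS+HI (d=14) ⇒ GHIS; edges |GS|=6, |HI|=7/2
  updated: d(GHIS,JM)=199/8, d(GHIS,O)=81/4
5. join GHIS+O (d=81/4) ⇒ GHIOS; edges |GHIS|=25/8, |O|=81/8
  updated: d(GHIOS,JM)=129/5
6. join GHIOS+JM (d=129/5) ⇒ GHIJMOS; edges |GHIOS|=111/40, |JM|=109/10
final tree: ((((G:1,S:1):6,(H:7/2,I:7/2):7/2):25/8,O:81/8):111/40,(J:2,M:2):109/10)
total length: 1977/40

111/40,109/10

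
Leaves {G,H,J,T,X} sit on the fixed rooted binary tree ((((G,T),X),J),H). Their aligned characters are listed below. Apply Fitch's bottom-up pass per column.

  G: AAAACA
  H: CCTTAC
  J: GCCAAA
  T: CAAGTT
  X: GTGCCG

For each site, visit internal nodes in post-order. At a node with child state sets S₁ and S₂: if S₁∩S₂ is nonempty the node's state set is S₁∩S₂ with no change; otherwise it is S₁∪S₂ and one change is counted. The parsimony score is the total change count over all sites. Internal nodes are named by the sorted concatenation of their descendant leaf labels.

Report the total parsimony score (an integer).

16

site 0, node GT: G={A} ∪ T={C} → {A,C} (+1)
site 0, node GTX: GT={A,C} ∪ X={G} → {A,C,G} (+1)
site 0, node GJTX: GTX={A,C,G} ∩ J={G} → {G} (+0)
site 0, node GHJTX: GJTX={G} ∪ H={C} → {C,G} (+1)
site 1, node GT: G={A} ∩ T={A} → {A} (+0)
site 1, node GTX: GT={A} ∪ X={T} → {A,T} (+1)
site 1, node GJTX: GTX={A,T} ∪ J={C} → {A,C,T} (+1)
site 1, node GHJTX: GJTX={A,C,T} ∩ H={C} → {C} (+0)
site 2, node GT: G={A} ∩ T={A} → {A} (+0)
site 2, node GTX: GT={A} ∪ X={G} → {A,G} (+1)
site 2, node GJTX: GTX={A,G} ∪ J={C} → {A,C,G} (+1)
site 2, node GHJTX: GJTX={A,C,G} ∪ H={T} → {A,C,G,T} (+1)
site 3, node GT: G={A} ∪ T={G} → {A,G} (+1)
site 3, node GTX: GT={A,G} ∪ X={C} → {A,C,G} (+1)
site 3, node GJTX: GTX={A,C,G} ∩ J={A} → {A} (+0)
site 3, node GHJTX: GJTX={A} ∪ H={T} → {A,T} (+1)
site 4, node GT: G={C} ∪ T={T} → {C,T} (+1)
site 4, node GTX: GT={C,T} ∩ X={C} → {C} (+0)
site 4, node GJTX: GTX={C} ∪ J={A} → {A,C} (+1)
site 4, node GHJTX: GJTX={A,C} ∩ H={A} → {A} (+0)
site 5, node GT: G={A} ∪ T={T} → {A,T} (+1)
site 5, node GTX: GT={A,T} ∪ X={G} → {A,G,T} (+1)
site 5, node GJTX: GTX={A,G,T} ∩ J={A} → {A} (+0)
site 5, node GHJTX: GJTX={A} ∪ H={C} → {A,C} (+1)
per-site changes: [3, 2, 3, 3, 2, 3]; total = 16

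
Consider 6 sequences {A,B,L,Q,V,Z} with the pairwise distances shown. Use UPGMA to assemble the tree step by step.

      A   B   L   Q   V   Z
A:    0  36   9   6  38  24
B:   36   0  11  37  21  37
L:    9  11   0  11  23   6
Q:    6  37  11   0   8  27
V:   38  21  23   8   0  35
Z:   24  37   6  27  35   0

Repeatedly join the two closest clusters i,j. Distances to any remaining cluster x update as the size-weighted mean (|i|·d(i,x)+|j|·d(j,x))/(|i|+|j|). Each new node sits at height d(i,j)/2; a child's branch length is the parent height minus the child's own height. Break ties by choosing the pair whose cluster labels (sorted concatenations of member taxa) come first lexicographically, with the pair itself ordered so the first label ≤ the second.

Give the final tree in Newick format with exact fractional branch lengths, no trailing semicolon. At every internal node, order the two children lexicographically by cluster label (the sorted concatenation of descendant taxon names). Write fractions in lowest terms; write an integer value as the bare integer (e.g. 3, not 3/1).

1. join A+Q (d=6) ⇒ AQ; edges |A|=3, |Q|=3
  updated: d(AQ,B)=73/2, d(AQ,L)=10, d(AQ,V)=23, d(AQ,Z)=51/2
2. join L+Z (d=6) ⇒ LZ; edges |L|=3, |Z|=3
  updated: d(AQ,LZ)=71/4, d(B,LZ)=24, d(LZ,V)=29
3. join AQ+LZ (d=71/4) ⇒ ALQZ; edges |AQ|=47/8, |LZ|=47/8
  updated: d(ALQZ,B)=121/4, d(ALQZ,V)=26
4. join B+V (d=21) ⇒ BV; edges |B|=21/2, |V|=21/2
  updated: d(ALQZ,BV)=225/8
5. join ALQZ+BV (d=225/8) ⇒ ABLQVZ; edges |ALQZ|=83/16, |BV|=57/16
final tree: (((A:3,Q:3):47/8,(L:3,Z:3):47/8):83/16,(B:21/2,V:21/2):57/16)
total length: 107/2

(((A:3,Q:3):47/8,(L:3,Z:3):47/8):83/16,(B:21/2,V:21/2):57/16)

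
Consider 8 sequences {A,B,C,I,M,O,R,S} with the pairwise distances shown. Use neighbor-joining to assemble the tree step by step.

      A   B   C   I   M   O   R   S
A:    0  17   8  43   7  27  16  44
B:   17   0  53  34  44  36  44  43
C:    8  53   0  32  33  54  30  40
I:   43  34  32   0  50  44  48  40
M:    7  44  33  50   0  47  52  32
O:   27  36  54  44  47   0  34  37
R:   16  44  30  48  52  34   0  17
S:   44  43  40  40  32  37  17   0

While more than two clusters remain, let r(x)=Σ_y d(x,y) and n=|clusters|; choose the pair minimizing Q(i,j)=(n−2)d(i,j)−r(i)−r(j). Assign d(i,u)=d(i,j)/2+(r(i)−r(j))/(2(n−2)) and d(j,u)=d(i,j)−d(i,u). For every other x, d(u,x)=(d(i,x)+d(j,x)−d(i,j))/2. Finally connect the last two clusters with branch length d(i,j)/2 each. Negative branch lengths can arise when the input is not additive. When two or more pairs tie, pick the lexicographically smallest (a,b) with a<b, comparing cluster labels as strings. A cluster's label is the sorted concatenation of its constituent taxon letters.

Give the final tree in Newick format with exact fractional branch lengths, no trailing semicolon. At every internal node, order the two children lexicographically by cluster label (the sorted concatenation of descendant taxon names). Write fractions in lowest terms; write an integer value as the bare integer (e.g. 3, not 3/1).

(((((A:-28/5,M:63/5):15/4,C:53/4):147/16,(R:15/2,S:19/2):121/16):57/16,(B:16,I:18):61/16):307/32,O:307/32)

step 1: merge (R,S) at d=17, Q=-392; branch lengths R→15/2, S→19/2; new cluster RS
  updated: d(A,RS)=43/2, d(B,RS)=35, d(C,RS)=53/2, d(I,RS)=71/2, d(M,RS)=67/2, d(O,RS)=27
step 2: merge (A,M) at d=7, Q=-303; branch lengths A→-28/5, M→63/5; new cluster AM
  updated: d(AM,B)=27, d(AM,C)=17, d(AM,I)=43, d(AM,O)=67/2, d(AM,RS)=24
step 3: merge (AM,C) at d=17, Q=-259; branch lengths AM→15/4, C→53/4; new cluster ACM
  updated: d(ACM,B)=63/2, d(ACM,I)=29, d(ACM,O)=141/4, d(ACM,RS)=67/4
step 4: merge (B,I) at d=34, Q=-177; branch lengths B→16, I→18; new cluster BI
  updated: d(ACM,BI)=53/4, d(BI,O)=23, d(BI,RS)=73/4
step 5: merge (ACM,RS) at d=67/4, Q=-375/4; branch lengths ACM→147/16, RS→121/16; new cluster ACMRS
  updated: d(ACMRS,BI)=59/8, d(ACMRS,O)=91/4
step 6: merge (ACMRS,BI) at d=59/8, Q=-425/8; branch lengths ACMRS→57/16, BI→61/16; new cluster ABCIMRS
  updated: d(ABCIMRS,O)=307/16
step 7: merge (ABCIMRS,O) at d=307/16; branch lengths ABCIMRS→307/32, O→307/32; new cluster ABCIMORS
final tree: (((((A:-28/5,M:63/5):15/4,C:53/4):147/16,(R:15/2,S:19/2):121/16):57/16,(B:16,I:18):61/16):307/32,O:307/32)
total length: 1893/16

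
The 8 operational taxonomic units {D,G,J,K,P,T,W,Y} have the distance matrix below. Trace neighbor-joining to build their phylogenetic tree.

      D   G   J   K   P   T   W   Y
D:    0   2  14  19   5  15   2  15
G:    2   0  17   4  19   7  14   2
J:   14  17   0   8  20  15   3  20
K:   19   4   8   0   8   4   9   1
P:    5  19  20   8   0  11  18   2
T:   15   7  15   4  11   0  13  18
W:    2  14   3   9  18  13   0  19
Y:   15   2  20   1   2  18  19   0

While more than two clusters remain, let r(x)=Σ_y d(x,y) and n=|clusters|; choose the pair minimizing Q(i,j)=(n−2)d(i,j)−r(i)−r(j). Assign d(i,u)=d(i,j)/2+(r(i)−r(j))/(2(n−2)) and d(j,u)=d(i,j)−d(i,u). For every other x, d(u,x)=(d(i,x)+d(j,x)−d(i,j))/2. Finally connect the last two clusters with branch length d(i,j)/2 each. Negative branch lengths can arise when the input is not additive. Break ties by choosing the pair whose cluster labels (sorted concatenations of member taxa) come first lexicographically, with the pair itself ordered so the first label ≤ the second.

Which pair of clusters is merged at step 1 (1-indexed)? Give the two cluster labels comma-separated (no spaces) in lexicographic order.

J,W

1. join J+W (d=3, Q=-157) ⇒ JW; edges |J|=37/12, |W|=-1/12
  updated: d(D,JW)=13/2, d(G,JW)=14, d(JW,K)=7, d(JW,P)=35/2, d(JW,T)=25/2, d(JW,Y)=18
2. join P+Y (d=2, Q=-217/2) ⇒ PY; edges |P|=33/20, |Y|=7/20
  updated: d(D,PY)=9, d(G,PY)=19/2, d(JW,PY)=67/4, d(K,PY)=7/2, d(PY,T)=27/2
3. join D+JW (d=13/2, Q=-329/4) ⇒ DJW; edges |D|=83/32, |JW|=125/32
  updated: d(DJW,G)=19/4, d(DJW,K)=39/4, d(DJW,PY)=77/8, d(DJW,T)=21/2
4. join K+PY (d=7/2, Q=-375/8) ⇒ KPY; edges |K|=-35/48, |PY|=203/48
  updated: d(DJW,KPY)=127/16, d(G,KPY)=5, d(KPY,T)=7
5. join DJW+G (d=19/4, Q=-487/16) ⇒ DGJW; edges |DJW|=255/64, |G|=49/64
  updated: d(DGJW,KPY)=131/32, d(DGJW,T)=51/8
6. join DGJW+KPY (d=131/32, Q=-559/32) ⇒ DGJKPWY; edges |DGJW|=111/64, |KPY|=151/64
  updated: d(DGJKPWY,T)=297/64
7. join DGJKPWY+T (d=297/64) ⇒ DGJKPTWY; edges |DGJKPWY|=297/128, |T|=297/128
final tree: ((((D:83/32,(J:37/12,W:-1/12):125/32):255/64,G:49/64):111/64,(K:-35/48,(P:33/20,Y:7/20):203/48):151/64):297/128,T:297/128)
total length: 1823/64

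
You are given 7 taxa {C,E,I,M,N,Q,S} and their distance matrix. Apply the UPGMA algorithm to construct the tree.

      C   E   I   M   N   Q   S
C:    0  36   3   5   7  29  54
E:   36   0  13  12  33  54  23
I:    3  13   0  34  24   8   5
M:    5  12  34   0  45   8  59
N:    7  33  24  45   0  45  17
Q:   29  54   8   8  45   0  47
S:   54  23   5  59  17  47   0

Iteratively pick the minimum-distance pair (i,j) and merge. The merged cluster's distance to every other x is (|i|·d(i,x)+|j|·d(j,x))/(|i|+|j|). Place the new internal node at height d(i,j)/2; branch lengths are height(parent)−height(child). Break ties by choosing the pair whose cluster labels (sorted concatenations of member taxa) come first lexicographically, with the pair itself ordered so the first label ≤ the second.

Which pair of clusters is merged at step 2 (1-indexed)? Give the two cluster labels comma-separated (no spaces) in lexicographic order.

M,Q

step 1: merge (C,I) at d=3; branch lengths C→3/2, I→3/2; new cluster CI
  updated: d(CI,E)=49/2, d(CI,M)=39/2, d(CI,N)=31/2, d(CI,Q)=37/2, d(CI,S)=59/2
step 2: merge (M,Q) at d=8; branch lengths M→4, Q→4; new cluster MQ
  updated: d(CI,MQ)=19, d(E,MQ)=33, d(MQ,N)=45, d(MQ,S)=53
step 3: merge (CI,N) at d=31/2; branch lengths CI→25/4, N→31/4; new cluster CIN
  updated: d(CIN,E)=82/3, d(CIN,MQ)=83/3, d(CIN,S)=76/3
step 4: merge (E,S) at d=23; branch lengths E→23/2, S→23/2; new cluster ES
  updated: d(CIN,ES)=79/3, d(ES,MQ)=43
step 5: merge (CIN,ES) at d=79/3; branch lengths CIN→65/12, ES→5/3; new cluster CEINS
  updated: d(CEINS,MQ)=169/5
step 6: merge (CEINS,MQ) at d=169/5; branch lengths CEINS→56/15, MQ→129/10; new cluster CEIMNQS
final tree: ((((C:3/2,I:3/2):25/4,N:31/4):65/12,(E:23/2,S:23/2):5/3):56/15,(M:4,Q:4):129/10)
total length: 4303/60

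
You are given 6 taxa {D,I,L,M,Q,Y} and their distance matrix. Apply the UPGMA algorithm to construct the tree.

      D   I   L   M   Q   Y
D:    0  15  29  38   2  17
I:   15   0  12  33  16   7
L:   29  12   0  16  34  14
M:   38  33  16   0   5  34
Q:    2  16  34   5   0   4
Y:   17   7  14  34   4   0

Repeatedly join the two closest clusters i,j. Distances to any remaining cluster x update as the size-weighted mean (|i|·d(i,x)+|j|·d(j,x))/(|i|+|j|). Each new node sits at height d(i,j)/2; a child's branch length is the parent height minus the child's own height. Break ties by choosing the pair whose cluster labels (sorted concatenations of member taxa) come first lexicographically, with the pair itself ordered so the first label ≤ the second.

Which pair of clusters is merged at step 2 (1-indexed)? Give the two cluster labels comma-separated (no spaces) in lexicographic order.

I,Y

iteration 1: select D,Q (d=2); attach at lengths (1, 1); label the merged cluster DQ
  updated: d(DQ,I)=31/2, d(DQ,L)=63/2, d(DQ,M)=43/2, d(DQ,Y)=21/2
iteration 2: select I,Y (d=7); attach at lengths (7/2, 7/2); label the merged cluster IY
  updated: d(DQ,IY)=13, d(IY,L)=13, d(IY,M)=67/2
iteration 3: select DQ,IY (d=13); attach at lengths (11/2, 3); label the merged cluster DIQY
  updated: d(DIQY,L)=89/4, d(DIQY,M)=55/2
iteration 4: select L,M (d=16); attach at lengths (8, 8); label the merged cluster LM
  updated: d(DIQY,LM)=199/8
iteration 5: select DIQY,LM (d=199/8); attach at lengths (95/16, 71/16); label the merged cluster DILMQY
final tree: (((D:1,Q:1):11/2,(I:7/2,Y:7/2):3):95/16,(L:8,M:8):71/16)
total length: 351/8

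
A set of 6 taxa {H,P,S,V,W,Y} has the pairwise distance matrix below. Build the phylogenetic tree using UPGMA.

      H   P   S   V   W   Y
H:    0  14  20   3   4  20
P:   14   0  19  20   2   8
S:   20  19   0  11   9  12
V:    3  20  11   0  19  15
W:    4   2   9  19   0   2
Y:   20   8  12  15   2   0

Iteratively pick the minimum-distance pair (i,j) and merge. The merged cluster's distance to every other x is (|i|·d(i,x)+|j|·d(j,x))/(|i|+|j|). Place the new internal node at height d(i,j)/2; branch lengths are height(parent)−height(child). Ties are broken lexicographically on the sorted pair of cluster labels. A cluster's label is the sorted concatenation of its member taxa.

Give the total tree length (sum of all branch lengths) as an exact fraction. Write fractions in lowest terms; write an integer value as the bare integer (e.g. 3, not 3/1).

iteration 1: select P,W (d=2); attach at lengths (1, 1); label the merged cluster PW
  updated: d(H,PW)=9, d(PW,S)=14, d(PW,V)=39/2, d(PW,Y)=5
iteration 2: select H,V (d=3); attach at lengths (3/2, 3/2); label the merged cluster HV
  updated: d(HV,PW)=57/4, d(HV,S)=31/2, d(HV,Y)=35/2
iteration 3: select PW,Y (d=5); attach at lengths (3/2, 5/2); label the merged cluster PWY
  updated: d(HV,PWY)=46/3, d(PWY,S)=40/3
iteration 4: select PWY,S (d=40/3); attach at lengths (25/6, 20/3); label the merged cluster PSWY
  updated: d(HV,PSWY)=123/8
iteration 5: select HV,PSWY (d=123/8); attach at lengths (99/16, 49/48); label the merged cluster HPSVWY
final tree: ((H:3/2,V:3/2):99/16,(((P:1,W:1):3/2,Y:5/2):25/6,S:20/3):49/48)
total length: 649/24

649/24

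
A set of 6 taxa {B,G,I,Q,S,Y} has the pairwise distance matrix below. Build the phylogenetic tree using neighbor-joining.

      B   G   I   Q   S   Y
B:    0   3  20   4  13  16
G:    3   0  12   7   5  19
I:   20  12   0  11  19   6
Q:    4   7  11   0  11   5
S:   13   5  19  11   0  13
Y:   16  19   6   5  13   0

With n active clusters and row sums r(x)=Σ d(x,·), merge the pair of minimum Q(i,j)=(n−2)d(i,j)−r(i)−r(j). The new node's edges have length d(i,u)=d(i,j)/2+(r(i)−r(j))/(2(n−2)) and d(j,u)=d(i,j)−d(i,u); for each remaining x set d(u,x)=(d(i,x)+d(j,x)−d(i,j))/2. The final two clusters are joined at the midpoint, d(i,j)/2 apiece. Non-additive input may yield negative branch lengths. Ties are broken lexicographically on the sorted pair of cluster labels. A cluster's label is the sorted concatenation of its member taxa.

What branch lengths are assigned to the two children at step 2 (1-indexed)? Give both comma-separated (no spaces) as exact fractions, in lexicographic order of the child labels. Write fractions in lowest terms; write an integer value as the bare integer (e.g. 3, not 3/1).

67/12,-7/12

step 1: merge (I,Y) at d=6, Q=-103; branch lengths I→33/8, Y→15/8; new cluster IY
  updated: d(B,IY)=15, d(G,IY)=25/2, d(IY,Q)=5, d(IY,S)=13
step 2: merge (IY,Q) at d=5, Q=-115/2; branch lengths IY→67/12, Q→-7/12; new cluster IQY
  updated: d(B,IQY)=7, d(G,IQY)=29/4, d(IQY,S)=19/2
step 3: merge (B,IQY) at d=7, Q=-131/4; branch lengths B→53/16, IQY→59/16; new cluster BIQY
  updated: d(BIQY,G)=13/8, d(BIQY,S)=31/4
step 4: merge (BIQY,G) at d=13/8, Q=-115/8; branch lengths BIQY→35/16, G→-9/16; new cluster BGIQY
  updated: d(BGIQY,S)=89/16
step 5: merge (BGIQY,S) at d=89/16; branch lengths BGIQY→89/32, S→89/32; new cluster BGIQSY
final tree: (((B:53/16,((I:33/8,Y:15/8):67/12,Q:-7/12):59/16):35/16,G:-9/16):89/32,S:89/32)
total length: 403/16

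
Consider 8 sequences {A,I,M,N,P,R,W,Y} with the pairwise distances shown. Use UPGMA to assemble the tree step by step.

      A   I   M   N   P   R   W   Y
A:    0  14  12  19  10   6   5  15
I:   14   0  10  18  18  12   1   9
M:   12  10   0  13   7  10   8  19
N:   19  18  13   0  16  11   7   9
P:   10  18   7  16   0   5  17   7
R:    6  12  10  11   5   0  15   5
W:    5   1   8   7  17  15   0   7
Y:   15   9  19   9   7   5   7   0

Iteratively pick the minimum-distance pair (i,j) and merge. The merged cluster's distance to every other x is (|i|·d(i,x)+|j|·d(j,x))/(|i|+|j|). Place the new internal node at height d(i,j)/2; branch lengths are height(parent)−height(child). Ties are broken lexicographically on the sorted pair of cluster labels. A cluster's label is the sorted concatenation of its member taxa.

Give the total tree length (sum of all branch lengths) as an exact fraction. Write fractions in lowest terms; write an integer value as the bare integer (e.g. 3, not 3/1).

step 1: merge (I,W) at d=1; branch lengths I→1/2, W→1/2; new cluster IW
  updated: d(A,IW)=19/2, d(IW,M)=9, d(IW,N)=25/2, d(IW,P)=35/2, d(IW,R)=27/2, d(IW,Y)=8
step 2: merge (P,R) at d=5; branch lengths P→5/2, R→5/2; new cluster PR
  updated: d(A,PR)=8, d(IW,PR)=31/2, d(M,PR)=17/2, d(N,PR)=27/2, d(PR,Y)=6
step 3: merge (PR,Y) at d=6; branch lengths PR→1/2, Y→3; new cluster PRY
  updated: d(A,PRY)=31/3, d(IW,PRY)=13, d(M,PRY)=12, d(N,PRY)=12
step 4: merge (IW,M) at d=9; branch lengths IW→4, M→9/2; new cluster IMW
  updated: d(A,IMW)=31/3, d(IMW,N)=38/3, d(IMW,PRY)=38/3
step 5: merge (A,IMW) at d=31/3; branch lengths A→31/6, IMW→2/3; new cluster AIMW
  updated: d(AIMW,N)=57/4, d(AIMW,PRY)=145/12
step 6: merge (N,PRY) at d=12; branch lengths N→6, PRY→3; new cluster NPRY
  updated: d(AIMW,NPRY)=101/8
step 7: merge (AIMW,NPRY) at d=101/8; branch lengths AIMW→55/48, NPRY→5/16; new cluster AIMNPRWY
final tree: ((A:31/6,((I:1/2,W:1/2):4,M:9/2):2/3):55/48,(N:6,((P:5/2,R:5/2):1/2,Y:3):3):5/16)
total length: 823/24

823/24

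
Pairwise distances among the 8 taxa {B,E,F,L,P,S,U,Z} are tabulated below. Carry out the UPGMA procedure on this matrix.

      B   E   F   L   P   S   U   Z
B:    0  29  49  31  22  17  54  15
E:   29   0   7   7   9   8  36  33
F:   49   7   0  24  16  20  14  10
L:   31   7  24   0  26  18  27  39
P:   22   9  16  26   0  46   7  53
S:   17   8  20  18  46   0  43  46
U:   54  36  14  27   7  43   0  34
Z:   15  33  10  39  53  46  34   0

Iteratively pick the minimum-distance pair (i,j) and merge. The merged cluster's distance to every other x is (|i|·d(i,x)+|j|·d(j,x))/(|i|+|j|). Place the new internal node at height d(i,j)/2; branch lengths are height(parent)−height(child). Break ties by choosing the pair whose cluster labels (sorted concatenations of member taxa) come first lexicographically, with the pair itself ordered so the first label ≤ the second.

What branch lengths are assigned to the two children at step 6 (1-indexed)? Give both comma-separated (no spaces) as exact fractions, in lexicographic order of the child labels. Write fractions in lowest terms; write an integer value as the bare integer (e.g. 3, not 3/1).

259/48,161/16

step 1: merge (E,F) at d=7; branch lengths E→7/2, F→7/2; new cluster EF
  updated: d(B,EF)=39, d(EF,L)=31/2, d(EF,P)=25/2, d(EF,S)=14, d(EF,U)=25, d(EF,Z)=43/2
step 2: merge (P,U) at d=7; branch lengths P→7/2, U→7/2; new cluster PU
  updated: d(B,PU)=38, d(EF,PU)=75/4, d(L,PU)=53/2, d(PU,S)=89/2, d(PU,Z)=87/2
step 3: merge (EF,S) at d=14; branch lengths EF→7/2, S→7; new cluster EFS
  updated: d(B,EFS)=95/3, d(EFS,L)=49/3, d(EFS,PU)=82/3, d(EFS,Z)=89/3
step 4: merge (B,Z) at d=15; branch lengths B→15/2, Z→15/2; new cluster BZ
  updated: d(BZ,EFS)=92/3, d(BZ,L)=35, d(BZ,PU)=163/4
step 5: merge (EFS,L) at d=49/3; branch lengths EFS→7/6, L→49/6; new cluster EFLS
  updated: d(BZ,EFLS)=127/4, d(EFLS,PU)=217/8
step 6: merge (EFLS,PU) at d=217/8; branch lengths EFLS→259/48, PU→161/16; new cluster EFLPSU
  updated: d(BZ,EFLPSU)=139/4
step 7: merge (BZ,EFLPSU) at d=139/4; branch lengths BZ→79/8, EFLPSU→61/16; new cluster BEFLPSUZ
final tree: ((B:15/2,Z:15/2):79/8,((((E:7/2,F:7/2):7/2,S:7):7/6,L:49/6):259/48,(P:7/2,U:7/2):161/16):61/16)
total length: 3743/48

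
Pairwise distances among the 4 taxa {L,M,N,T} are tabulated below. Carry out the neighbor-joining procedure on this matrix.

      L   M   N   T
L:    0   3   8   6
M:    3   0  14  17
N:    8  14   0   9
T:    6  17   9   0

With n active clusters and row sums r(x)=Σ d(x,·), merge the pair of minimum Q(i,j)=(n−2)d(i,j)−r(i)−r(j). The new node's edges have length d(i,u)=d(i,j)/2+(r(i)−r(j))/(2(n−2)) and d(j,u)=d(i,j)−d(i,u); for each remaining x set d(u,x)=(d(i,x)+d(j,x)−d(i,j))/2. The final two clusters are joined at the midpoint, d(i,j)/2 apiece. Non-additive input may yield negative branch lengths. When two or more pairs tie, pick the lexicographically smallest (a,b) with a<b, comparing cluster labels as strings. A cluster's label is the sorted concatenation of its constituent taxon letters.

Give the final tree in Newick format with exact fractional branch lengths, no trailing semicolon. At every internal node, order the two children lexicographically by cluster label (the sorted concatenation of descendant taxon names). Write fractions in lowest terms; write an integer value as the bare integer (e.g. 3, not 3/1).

1. join L+M (d=3, Q=-45) ⇒ LM; edges |L|=-11/4, |M|=23/4
  updated: d(LM,N)=19/2, d(LM,T)=10
2. join LM+N (d=19/2, Q=-57/2) ⇒ LMN; edges |LM|=21/4, |N|=17/4
  updated: d(LMN,T)=19/4
3. join LMN+T (d=19/4) ⇒ LMNT; edges |LMN|=19/8, |T|=19/8
final tree: (((L:-11/4,M:23/4):21/4,N:17/4):19/8,T:19/8)
total length: 69/4

(((L:-11/4,M:23/4):21/4,N:17/4):19/8,T:19/8)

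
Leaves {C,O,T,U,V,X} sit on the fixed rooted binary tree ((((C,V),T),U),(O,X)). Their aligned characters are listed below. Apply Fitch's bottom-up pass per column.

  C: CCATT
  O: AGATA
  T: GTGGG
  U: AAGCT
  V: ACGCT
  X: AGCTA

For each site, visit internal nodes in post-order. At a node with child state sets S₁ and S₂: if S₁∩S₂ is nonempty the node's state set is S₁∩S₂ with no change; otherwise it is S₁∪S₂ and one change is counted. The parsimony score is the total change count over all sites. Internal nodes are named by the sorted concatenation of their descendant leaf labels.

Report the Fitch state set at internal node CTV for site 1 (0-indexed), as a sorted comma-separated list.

site 0, node CV: C={C} ∪ V={A} → {A,C} (+1)
site 0, node CTV: CV={A,C} ∪ T={G} → {A,C,G} (+1)
site 0, node CTUV: CTV={A,C,G} ∩ U={A} → {A} (+0)
site 0, node OX: O={A} ∩ X={A} → {A} (+0)
site 0, node COTUVX: CTUV={A} ∩ OX={A} → {A} (+0)
site 1, node CV: C={C} ∩ V={C} → {C} (+0)
site 1, node CTV: CV={C} ∪ T={T} → {C,T} (+1)
site 1, node CTUV: CTV={C,T} ∪ U={A} → {A,C,T} (+1)
site 1, node OX: O={G} ∩ X={G} → {G} (+0)
site 1, node COTUVX: CTUV={A,C,T} ∪ OX={G} → {A,C,G,T} (+1)
site 2, node CV: C={A} ∪ V={G} → {A,G} (+1)
site 2, node CTV: CV={A,G} ∩ T={G} → {G} (+0)
site 2, node CTUV: CTV={G} ∩ U={G} → {G} (+0)
site 2, node OX: O={A} ∪ X={C} → {A,C} (+1)
site 2, node COTUVX: CTUV={G} ∪ OX={A,C} → {A,C,G} (+1)
site 3, node CV: C={T} ∪ V={C} → {C,T} (+1)
site 3, node CTV: CV={C,T} ∪ T={G} → {C,G,T} (+1)
site 3, node CTUV: CTV={C,G,T} ∩ U={C} → {C} (+0)
site 3, node OX: O={T} ∩ X={T} → {T} (+0)
site 3, node COTUVX: CTUV={C} ∪ OX={T} → {C,T} (+1)
site 4, node CV: C={T} ∩ V={T} → {T} (+0)
site 4, node CTV: CV={T} ∪ T={G} → {G,T} (+1)
site 4, node CTUV: CTV={G,T} ∩ U={T} → {T} (+0)
site 4, node OX: O={A} ∩ X={A} → {A} (+0)
site 4, node COTUVX: CTUV={T} ∪ OX={A} → {A,T} (+1)
per-site changes: [2, 3, 3, 3, 2]; total = 13

C,T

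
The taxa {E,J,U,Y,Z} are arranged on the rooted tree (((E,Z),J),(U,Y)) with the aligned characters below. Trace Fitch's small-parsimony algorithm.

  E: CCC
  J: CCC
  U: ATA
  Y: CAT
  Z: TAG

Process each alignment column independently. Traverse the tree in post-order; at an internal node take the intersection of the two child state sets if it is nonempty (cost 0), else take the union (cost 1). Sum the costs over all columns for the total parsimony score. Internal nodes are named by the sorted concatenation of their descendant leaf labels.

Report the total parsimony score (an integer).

EZ@0: {C} ∪ {T} = {C,T} (union, +1)
EJZ@0: {C,T} ∩ {C} = {C} (intersection, +0)
UY@0: {A} ∪ {C} = {A,C} (union, +1)
EJUYZ@0: {C} ∩ {A,C} = {C} (intersection, +0)
EZ@1: {C} ∪ {A} = {A,C} (union, +1)
EJZ@1: {A,C} ∩ {C} = {C} (intersection, +0)
UY@1: {T} ∪ {A} = {A,T} (union, +1)
EJUYZ@1: {C} ∪ {A,T} = {A,C,T} (union, +1)
EZ@2: {C} ∪ {G} = {C,G} (union, +1)
EJZ@2: {C,G} ∩ {C} = {C} (intersection, +0)
UY@2: {A} ∪ {T} = {A,T} (union, +1)
EJUYZ@2: {C} ∪ {A,T} = {A,C,T} (union, +1)
per-site changes: [2, 3, 3]; total = 8

8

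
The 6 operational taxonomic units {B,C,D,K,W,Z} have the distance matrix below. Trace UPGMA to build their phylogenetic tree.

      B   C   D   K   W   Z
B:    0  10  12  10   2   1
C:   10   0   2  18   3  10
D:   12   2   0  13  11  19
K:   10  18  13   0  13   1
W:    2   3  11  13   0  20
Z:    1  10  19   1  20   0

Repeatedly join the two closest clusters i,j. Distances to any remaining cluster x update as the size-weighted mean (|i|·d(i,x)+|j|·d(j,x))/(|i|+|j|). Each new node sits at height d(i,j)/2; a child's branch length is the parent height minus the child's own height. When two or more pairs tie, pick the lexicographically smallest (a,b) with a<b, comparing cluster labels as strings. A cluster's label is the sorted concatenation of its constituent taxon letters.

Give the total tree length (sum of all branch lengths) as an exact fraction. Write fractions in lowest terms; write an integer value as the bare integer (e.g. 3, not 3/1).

83/4

step 1: merge (B,Z) at d=1; branch lengths B→1/2, Z→1/2; new cluster BZ
  updated: d(BZ,C)=10, d(BZ,D)=31/2, d(BZ,K)=11/2, d(BZ,W)=11
step 2: merge (C,D) at d=2; branch lengths C→1, D→1; new cluster CD
  updated: d(BZ,CD)=51/4, d(CD,K)=31/2, d(CD,W)=7
step 3: merge (BZ,K) at d=11/2; branch lengths BZ→9/4, K→11/4; new cluster BKZ
  updated: d(BKZ,CD)=41/3, d(BKZ,W)=35/3
step 4: merge (CD,W) at d=7; branch lengths CD→5/2, W→7/2; new cluster CDW
  updated: d(BKZ,CDW)=13
step 5: merge (BKZ,CDW) at d=13; branch lengths BKZ→15/4, CDW→3; new cluster BCDKWZ
final tree: (((B:1/2,Z:1/2):9/4,K:11/4):15/4,((C:1,D:1):5/2,W:7/2):3)
total length: 83/4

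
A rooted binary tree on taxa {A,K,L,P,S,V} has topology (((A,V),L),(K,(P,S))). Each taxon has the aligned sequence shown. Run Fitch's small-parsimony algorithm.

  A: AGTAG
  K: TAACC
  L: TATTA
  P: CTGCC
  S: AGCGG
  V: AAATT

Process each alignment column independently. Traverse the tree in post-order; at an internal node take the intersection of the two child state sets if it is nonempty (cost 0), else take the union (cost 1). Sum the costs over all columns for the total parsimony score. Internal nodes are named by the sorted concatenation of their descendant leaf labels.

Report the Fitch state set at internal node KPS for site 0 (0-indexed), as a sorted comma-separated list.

site 0, node AV: A={A} ∩ V={A} → {A} (+0)
site 0, node ALV: AV={A} ∪ L={T} → {A,T} (+1)
site 0, node PS: P={C} ∪ S={A} → {A,C} (+1)
site 0, node KPS: K={T} ∪ PS={A,C} → {A,C,T} (+1)
site 0, node AKLPSV: ALV={A,T} ∩ KPS={A,C,T} → {A,T} (+0)
site 1, node AV: A={G} ∪ V={A} → {A,G} (+1)
site 1, node ALV: AV={A,G} ∩ L={A} → {A} (+0)
site 1, node PS: P={T} ∪ S={G} → {G,T} (+1)
site 1, node KPS: K={A} ∪ PS={G,T} → {A,G,T} (+1)
site 1, node AKLPSV: ALV={A} ∩ KPS={A,G,T} → {A} (+0)
site 2, node AV: A={T} ∪ V={A} → {A,T} (+1)
site 2, node ALV: AV={A,T} ∩ L={T} → {T} (+0)
site 2, node PS: P={G} ∪ S={C} → {C,G} (+1)
site 2, node KPS: K={A} ∪ PS={C,G} → {A,C,G} (+1)
site 2, node AKLPSV: ALV={T} ∪ KPS={A,C,G} → {A,C,G,T} (+1)
site 3, node AV: A={A} ∪ V={T} → {A,T} (+1)
site 3, node ALV: AV={A,T} ∩ L={T} → {T} (+0)
site 3, node PS: P={C} ∪ S={G} → {C,G} (+1)
site 3, node KPS: K={C} ∩ PS={C,G} → {C} (+0)
site 3, node AKLPSV: ALV={T} ∪ KPS={C} → {C,T} (+1)
site 4, node AV: A={G} ∪ V={T} → {G,T} (+1)
site 4, node ALV: AV={G,T} ∪ L={A} → {A,G,T} (+1)
site 4, node PS: P={C} ∪ S={G} → {C,G} (+1)
site 4, node KPS: K={C} ∩ PS={C,G} → {C} (+0)
site 4, node AKLPSV: ALV={A,G,T} ∪ KPS={C} → {A,C,G,T} (+1)
per-site changes: [3, 3, 4, 3, 4]; total = 17

A,C,T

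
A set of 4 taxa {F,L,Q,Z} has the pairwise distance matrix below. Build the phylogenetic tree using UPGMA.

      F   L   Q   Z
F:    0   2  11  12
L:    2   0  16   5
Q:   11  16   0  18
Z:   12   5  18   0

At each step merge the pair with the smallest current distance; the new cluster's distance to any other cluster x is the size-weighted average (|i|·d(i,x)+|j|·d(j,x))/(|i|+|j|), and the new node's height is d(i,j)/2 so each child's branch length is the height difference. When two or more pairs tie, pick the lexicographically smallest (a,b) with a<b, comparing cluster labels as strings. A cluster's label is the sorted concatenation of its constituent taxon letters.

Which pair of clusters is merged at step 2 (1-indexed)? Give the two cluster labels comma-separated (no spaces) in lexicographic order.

FL,Z

iteration 1: select F,L (d=2); attach at lengths (1, 1); label the merged cluster FL
  updated: d(FL,Q)=27/2, d(FL,Z)=17/2
iteration 2: select FL,Z (d=17/2); attach at lengths (13/4, 17/4); label the merged cluster FLZ
  updated: d(FLZ,Q)=15
iteration 3: select FLZ,Q (d=15); attach at lengths (13/4, 15/2); label the merged cluster FLQZ
final tree: (((F:1,L:1):13/4,Z:17/4):13/4,Q:15/2)
total length: 81/4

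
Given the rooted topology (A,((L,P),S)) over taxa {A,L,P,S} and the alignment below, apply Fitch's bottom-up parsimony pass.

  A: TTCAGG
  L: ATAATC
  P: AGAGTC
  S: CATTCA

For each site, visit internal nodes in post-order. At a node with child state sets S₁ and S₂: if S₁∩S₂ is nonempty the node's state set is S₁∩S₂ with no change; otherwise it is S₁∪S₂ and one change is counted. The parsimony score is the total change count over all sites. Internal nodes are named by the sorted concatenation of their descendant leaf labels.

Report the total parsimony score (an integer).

12

LP@0: {A} ∩ {A} = {A} (intersection, +0)
LPS@0: {A} ∪ {C} = {A,C} (union, +1)
ALPS@0: {T} ∪ {A,C} = {A,C,T} (union, +1)
LP@1: {T} ∪ {G} = {G,T} (union, +1)
LPS@1: {G,T} ∪ {A} = {A,G,T} (union, +1)
ALPS@1: {T} ∩ {A,G,T} = {T} (intersection, +0)
LP@2: {A} ∩ {A} = {A} (intersection, +0)
LPS@2: {A} ∪ {T} = {A,T} (union, +1)
ALPS@2: {C} ∪ {A,T} = {A,C,T} (union, +1)
LP@3: {A} ∪ {G} = {A,G} (union, +1)
LPS@3: {A,G} ∪ {T} = {A,G,T} (union, +1)
ALPS@3: {A} ∩ {A,G,T} = {A} (intersection, +0)
LP@4: {T} ∩ {T} = {T} (intersection, +0)
LPS@4: {T} ∪ {C} = {C,T} (union, +1)
ALPS@4: {G} ∪ {C,T} = {C,G,T} (union, +1)
LP@5: {C} ∩ {C} = {C} (intersection, +0)
LPS@5: {C} ∪ {A} = {A,C} (union, +1)
ALPS@5: {G} ∪ {A,C} = {A,C,G} (union, +1)
per-site changes: [2, 2, 2, 2, 2, 2]; total = 12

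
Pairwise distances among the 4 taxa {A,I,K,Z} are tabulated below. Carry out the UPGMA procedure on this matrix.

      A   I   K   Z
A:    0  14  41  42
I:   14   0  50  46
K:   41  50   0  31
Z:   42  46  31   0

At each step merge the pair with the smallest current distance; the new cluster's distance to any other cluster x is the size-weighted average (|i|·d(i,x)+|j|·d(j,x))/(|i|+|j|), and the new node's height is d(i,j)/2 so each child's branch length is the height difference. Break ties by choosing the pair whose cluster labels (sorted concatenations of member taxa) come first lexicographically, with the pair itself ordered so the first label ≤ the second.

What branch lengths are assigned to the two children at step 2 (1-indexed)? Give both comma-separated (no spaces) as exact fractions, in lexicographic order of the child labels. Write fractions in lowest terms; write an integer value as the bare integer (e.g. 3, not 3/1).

1. join A+I (d=14) ⇒ AI; edges |A|=7, |I|=7
  updated: d(AI,K)=91/2, d(AI,Z)=44
2. join K+Z (d=31) ⇒ KZ; edges |K|=31/2, |Z|=31/2
  updated: d(AI,KZ)=179/4
3. join AI+KZ (d=179/4) ⇒ AIKZ; edges |AI|=123/8, |KZ|=55/8
final tree: ((A:7,I:7):123/8,(K:31/2,Z:31/2):55/8)
total length: 269/4

31/2,31/2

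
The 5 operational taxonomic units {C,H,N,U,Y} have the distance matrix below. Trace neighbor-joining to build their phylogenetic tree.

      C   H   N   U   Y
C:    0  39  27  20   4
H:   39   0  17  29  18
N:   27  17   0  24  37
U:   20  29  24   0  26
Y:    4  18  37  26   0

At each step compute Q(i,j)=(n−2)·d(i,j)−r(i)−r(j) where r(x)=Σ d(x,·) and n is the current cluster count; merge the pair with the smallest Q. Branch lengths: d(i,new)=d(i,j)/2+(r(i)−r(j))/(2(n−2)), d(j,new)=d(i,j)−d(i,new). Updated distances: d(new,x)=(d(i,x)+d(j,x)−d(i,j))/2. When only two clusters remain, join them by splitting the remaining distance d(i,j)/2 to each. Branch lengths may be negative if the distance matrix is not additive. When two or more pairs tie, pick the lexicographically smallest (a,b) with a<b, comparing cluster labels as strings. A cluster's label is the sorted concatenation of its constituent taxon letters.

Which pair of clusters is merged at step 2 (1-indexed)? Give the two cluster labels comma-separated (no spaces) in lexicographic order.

iteration 1: select C,Y (d=4, Q=-163); attach at lengths (17/6, 7/6); label the merged cluster CY
  updated: d(CY,H)=53/2, d(CY,N)=30, d(CY,U)=21
iteration 2: select CY,U (d=21, Q=-219/2); attach at lengths (91/8, 77/8); label the merged cluster CUY
  updated: d(CUY,H)=69/4, d(CUY,N)=33/2
iteration 3: select CUY,H (d=69/4, Q=-203/4); attach at lengths (67/8, 71/8); label the merged cluster CHUY
  updated: d(CHUY,N)=65/8
iteration 4: select CHUY,N (d=65/8); attach at lengths (65/16, 65/16); label the merged cluster CHNUY
final tree: ((((C:17/6,Y:7/6):91/8,U:77/8):67/8,H:71/8):65/16,N:65/16)
total length: 403/8

CY,U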